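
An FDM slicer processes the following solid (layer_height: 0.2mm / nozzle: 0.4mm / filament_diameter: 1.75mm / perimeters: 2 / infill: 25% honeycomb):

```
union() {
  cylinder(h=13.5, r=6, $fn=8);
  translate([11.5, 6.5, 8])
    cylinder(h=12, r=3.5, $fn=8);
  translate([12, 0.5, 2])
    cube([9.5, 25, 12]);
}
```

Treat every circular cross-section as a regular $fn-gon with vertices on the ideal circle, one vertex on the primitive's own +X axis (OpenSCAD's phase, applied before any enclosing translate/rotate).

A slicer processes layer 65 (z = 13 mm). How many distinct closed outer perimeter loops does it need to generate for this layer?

At z = 13 mm: the r=6 cylinder contributes a regular 8-gon of circumradius 6; the cylinder at (11.5, 6.5): section is a regular 8-gon, circumradius r=3.5; the 9.5×25 cube at (12, 0.5) contributes its full rectangle; Taking the union: the regions partially overlap (shared area 13.93 mm²), so overlapping operands fuse into one piece — 2 connected regions. The result has 2 disconnected regions.

2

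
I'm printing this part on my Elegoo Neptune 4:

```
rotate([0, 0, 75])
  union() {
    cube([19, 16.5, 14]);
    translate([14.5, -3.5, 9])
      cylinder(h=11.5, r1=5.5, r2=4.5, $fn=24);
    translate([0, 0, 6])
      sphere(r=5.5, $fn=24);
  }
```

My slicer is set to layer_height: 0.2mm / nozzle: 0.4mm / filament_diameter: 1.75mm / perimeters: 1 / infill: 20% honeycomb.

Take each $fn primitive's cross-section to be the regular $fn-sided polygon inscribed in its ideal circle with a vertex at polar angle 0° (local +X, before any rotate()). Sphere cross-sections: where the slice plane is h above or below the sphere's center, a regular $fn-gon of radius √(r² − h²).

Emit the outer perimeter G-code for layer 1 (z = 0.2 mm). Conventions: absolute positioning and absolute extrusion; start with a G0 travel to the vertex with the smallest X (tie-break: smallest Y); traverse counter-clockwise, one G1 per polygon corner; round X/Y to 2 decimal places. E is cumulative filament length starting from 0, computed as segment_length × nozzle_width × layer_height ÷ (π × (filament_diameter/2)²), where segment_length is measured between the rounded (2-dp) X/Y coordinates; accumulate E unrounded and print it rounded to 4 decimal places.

At z = 0.2 mm: the cube is present — its section is the full 19×16.5 rectangle; the cone at (14.5, -3.5) is absent (z outside [9, 20.5]); the sphere is not intersected at this z (|z−center|=5.800 > r=5.5); Merging all regions: only the 19×16.5 cube is present, so the union is just that shape — 1 connected region; (rotated 75° about Z; rotation is an isometry so areas/perimeters/island counts are preserved). The outline is a single polygon with 4 vertices. Extrusion per mm of travel: 0.4 × 0.2 / (π × 0.875²) = 0.033260. Accumulating E over each segment gives final E = 2.3615.

G0 X-15.94 Y4.27 Z0.20
G1 X0.00 Y0.00 E0.5489
G1 X4.92 Y18.35 E1.1807
G1 X-11.02 Y22.62 E1.7296
G1 X-15.94 Y4.27 E2.3615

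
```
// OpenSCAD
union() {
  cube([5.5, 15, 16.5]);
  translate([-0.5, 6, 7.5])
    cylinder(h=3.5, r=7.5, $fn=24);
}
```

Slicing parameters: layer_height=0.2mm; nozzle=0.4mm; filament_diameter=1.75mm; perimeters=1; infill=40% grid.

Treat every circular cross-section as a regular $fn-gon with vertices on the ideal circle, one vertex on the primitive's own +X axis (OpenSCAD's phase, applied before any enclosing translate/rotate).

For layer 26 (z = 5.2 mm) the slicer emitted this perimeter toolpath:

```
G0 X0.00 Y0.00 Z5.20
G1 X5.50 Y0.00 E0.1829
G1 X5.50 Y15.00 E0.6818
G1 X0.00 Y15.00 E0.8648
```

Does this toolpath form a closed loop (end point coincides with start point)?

Start point (G0): (0.00, 0.00). End point (last G1): the path does not return to the start — open.

no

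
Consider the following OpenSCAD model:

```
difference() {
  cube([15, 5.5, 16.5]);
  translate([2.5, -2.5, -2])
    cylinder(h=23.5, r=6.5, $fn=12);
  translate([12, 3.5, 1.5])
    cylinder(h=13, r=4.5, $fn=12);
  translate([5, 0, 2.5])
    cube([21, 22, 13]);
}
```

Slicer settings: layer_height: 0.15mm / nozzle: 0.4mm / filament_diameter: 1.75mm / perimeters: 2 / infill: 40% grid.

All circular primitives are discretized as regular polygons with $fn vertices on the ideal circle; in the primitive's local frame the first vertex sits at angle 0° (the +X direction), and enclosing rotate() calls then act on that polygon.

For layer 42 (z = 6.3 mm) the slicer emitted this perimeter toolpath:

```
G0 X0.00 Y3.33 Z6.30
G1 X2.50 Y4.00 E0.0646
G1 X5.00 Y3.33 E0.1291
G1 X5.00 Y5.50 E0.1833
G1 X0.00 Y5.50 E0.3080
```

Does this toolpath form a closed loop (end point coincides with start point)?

Start point (G0): (0.00, 3.33). End point (last G1): the path does not return to the start — open.

no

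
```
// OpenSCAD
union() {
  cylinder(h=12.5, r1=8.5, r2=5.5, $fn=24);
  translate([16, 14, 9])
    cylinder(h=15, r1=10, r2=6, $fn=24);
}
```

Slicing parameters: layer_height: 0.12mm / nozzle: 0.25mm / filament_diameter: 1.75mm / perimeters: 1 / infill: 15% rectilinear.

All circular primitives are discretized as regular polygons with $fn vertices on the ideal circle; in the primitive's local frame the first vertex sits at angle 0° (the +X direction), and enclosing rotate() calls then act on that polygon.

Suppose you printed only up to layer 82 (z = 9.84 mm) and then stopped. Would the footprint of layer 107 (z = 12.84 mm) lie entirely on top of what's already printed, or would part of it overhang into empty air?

Compare the two slices. At z = 9.84: the cone contributes a regular 24-gon of circumradius 6.138 (interpolated between r1=8.5 and r2=5.5 at t=0.787) (area = (24/2)·6.138²·sin(360°/24) = 117.03 mm²); the cone at (16, 14) contributes a regular 24-gon of circumradius 9.776 (interpolated between r1=10 and r2=6 at t=0.056) (area = (24/2)·9.776²·sin(360°/24) = 296.82 mm²); Merging all regions: the 2 present regions are separate (no shared area or edge), so areas and boundary lengths simply add and each stays a separate island — area = 413.85 mm². At z = 12.84: the cone is absent (z outside [0, 12.5]); the cone at (16, 14): at t=0.256 of its height the radius interpolates to r₁+(r₂−r₁)t = 8.976, giving a regular 24-gon of that circumradius (area = (24/2)·8.976²·sin(360°/24) = 250.23 mm²); Merging all regions: only the cone at (16, 14) is present, so the union is just that shape — area = 250.23 mm². Checking containment: the cross-section at z = 12.84 is a subset of the cross-section at z = 9.84.

entirely on top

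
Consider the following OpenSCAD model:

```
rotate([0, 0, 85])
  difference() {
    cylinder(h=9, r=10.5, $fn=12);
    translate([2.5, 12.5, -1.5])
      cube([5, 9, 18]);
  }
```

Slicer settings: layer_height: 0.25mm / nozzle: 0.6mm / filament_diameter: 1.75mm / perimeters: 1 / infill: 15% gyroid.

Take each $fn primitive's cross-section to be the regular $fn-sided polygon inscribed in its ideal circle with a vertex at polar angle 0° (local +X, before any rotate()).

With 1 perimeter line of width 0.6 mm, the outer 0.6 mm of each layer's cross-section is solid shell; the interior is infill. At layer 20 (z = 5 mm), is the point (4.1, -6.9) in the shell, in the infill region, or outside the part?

infill

At z = 5 mm: the r=10.5 cylinder gives a regular 12-gon of circumradius 10.5 (constant along its height); the cube at (2.5, 12.5) (footprint 5×9) is included at this height; Subtracting the remaining from the first: starting from the r=10.5 cylinder, the 5×9 cube at (2.5, 12.5) misses the remaining region (no effect) — 1 connected region; (whole slice rotated 85° about Z — lengths, areas and connectivity unchanged). Overall, the cross-section is a single solid region. Undo the 85° rotation: the query point maps to (-6.516, -4.686) in the un-rotated model frame. The nearest boundary edge runs (-5.25, -9.09)→(-9.09, -5.25); distance from the point to it = 2.22 mm. The point is inside the cross-section and 2.22 mm from the nearest boundary — more than the 0.6 mm shell width (1 × 0.6), so it's in the infill interior.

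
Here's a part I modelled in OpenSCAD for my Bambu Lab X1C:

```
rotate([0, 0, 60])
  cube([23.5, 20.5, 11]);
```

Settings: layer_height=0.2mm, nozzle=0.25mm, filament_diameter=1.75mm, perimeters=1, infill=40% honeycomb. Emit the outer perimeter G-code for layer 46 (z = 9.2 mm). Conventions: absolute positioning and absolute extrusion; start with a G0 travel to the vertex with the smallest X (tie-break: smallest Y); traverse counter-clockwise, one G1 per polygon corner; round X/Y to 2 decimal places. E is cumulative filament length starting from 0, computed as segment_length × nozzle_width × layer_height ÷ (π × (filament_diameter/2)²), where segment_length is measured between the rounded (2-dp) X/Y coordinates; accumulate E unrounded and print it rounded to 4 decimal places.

At z = 9.2 mm: the 23.5×20.5 cube contributes its full rectangle; (rotated 60° about Z; rotation is an isometry so areas/perimeters/island counts are preserved). The outline is a single polygon with 4 vertices. Extrusion per mm of travel: 0.25 × 0.2 / (π × 0.875²) = 0.020788. Accumulating E over each segment gives final E = 1.8291.

G0 X-17.75 Y10.25 Z9.20
G1 X0.00 Y0.00 E0.4261
G1 X11.75 Y20.35 E0.9146
G1 X-6.00 Y30.60 E1.3406
G1 X-17.75 Y10.25 E1.8291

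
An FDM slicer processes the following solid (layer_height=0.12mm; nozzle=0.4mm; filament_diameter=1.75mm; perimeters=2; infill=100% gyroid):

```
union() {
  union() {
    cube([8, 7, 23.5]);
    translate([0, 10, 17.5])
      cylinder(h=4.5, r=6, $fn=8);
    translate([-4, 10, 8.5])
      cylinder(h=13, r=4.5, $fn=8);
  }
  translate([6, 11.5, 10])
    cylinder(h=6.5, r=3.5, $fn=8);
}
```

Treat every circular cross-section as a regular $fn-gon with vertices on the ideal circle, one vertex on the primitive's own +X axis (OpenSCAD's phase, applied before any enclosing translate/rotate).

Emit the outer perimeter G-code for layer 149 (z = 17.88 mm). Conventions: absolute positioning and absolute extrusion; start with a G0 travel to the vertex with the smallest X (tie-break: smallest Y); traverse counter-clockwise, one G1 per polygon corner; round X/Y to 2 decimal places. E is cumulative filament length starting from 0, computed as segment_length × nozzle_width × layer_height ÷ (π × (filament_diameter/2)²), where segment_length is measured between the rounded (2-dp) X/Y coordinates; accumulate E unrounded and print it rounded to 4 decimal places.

G0 X-8.50 Y10.00 Z17.88
G1 X-7.18 Y6.82 E0.0687
G1 X-4.00 Y5.50 E0.1374
G1 X-3.81 Y5.58 E0.1415
G1 X0.00 Y4.00 E0.2238
G1 X0.00 Y0.00 E0.3037
G1 X8.00 Y0.00 E0.4633
G1 X8.00 Y7.00 E0.6030
G1 X4.76 Y7.00 E0.6677
G1 X6.00 Y10.00 E0.7325
G1 X4.24 Y14.24 E0.8241
G1 X0.00 Y16.00 E0.9157
G1 X-3.81 Y14.42 E0.9980
G1 X-4.00 Y14.50 E1.0021
G1 X-7.18 Y13.18 E1.0708
G1 X-8.50 Y10.00 E1.1395

At z = 17.88 mm: the cube is present — its section is the full 8×7 rectangle; the cylinder at (0, 10): section is a regular 8-gon, circumradius r=6; the r=4.5 cylinder at (-4, 10) contributes a regular 8-gon of circumradius 4.5; Combining (union): the regions partially overlap (shared area 47.47 mm²), so overlapping operands fuse into one piece — 1 connected region; the cylinder at (6, 11.5) is not intersected at this z (z outside [10, 16.5]); Taking the union: only the result so far is present, so the union is just that shape — 1 connected region. The outline is a single polygon with 15 vertices. Extrusion per mm of travel: 0.4 × 0.12 / (π × 0.875²) = 0.019956. Accumulating E over each segment gives final E = 1.1395.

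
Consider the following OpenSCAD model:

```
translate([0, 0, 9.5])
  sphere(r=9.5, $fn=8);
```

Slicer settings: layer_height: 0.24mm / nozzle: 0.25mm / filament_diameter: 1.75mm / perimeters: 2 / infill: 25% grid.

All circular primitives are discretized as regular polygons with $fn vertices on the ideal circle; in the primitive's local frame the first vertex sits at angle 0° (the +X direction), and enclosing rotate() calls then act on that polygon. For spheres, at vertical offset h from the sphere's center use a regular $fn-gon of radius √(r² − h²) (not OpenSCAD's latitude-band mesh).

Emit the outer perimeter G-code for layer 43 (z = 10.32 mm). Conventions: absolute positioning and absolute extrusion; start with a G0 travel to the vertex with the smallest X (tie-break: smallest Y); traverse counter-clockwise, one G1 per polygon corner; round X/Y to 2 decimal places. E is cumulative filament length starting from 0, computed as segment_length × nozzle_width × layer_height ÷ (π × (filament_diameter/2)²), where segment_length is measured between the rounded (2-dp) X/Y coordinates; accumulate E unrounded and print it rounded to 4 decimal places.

At z = 10.32 mm: the r=9.5 sphere slices to a regular 8-gon of circumradius 9.465 (√(r²−h²) with h=0.82 from center). The outline is a single polygon with 8 vertices. Extrusion per mm of travel: 0.25 × 0.24 / (π × 0.875²) = 0.024945. Accumulating E over each segment gives final E = 1.4450.

G0 X-9.46 Y0.00 Z10.32
G1 X-6.69 Y-6.69 E0.1806
G1 X0.00 Y-9.46 E0.3612
G1 X6.69 Y-6.69 E0.5419
G1 X9.46 Y0.00 E0.7225
G1 X6.69 Y6.69 E0.9031
G1 X0.00 Y9.46 E1.0837
G1 X-6.69 Y6.69 E1.2644
G1 X-9.46 Y0.00 E1.4450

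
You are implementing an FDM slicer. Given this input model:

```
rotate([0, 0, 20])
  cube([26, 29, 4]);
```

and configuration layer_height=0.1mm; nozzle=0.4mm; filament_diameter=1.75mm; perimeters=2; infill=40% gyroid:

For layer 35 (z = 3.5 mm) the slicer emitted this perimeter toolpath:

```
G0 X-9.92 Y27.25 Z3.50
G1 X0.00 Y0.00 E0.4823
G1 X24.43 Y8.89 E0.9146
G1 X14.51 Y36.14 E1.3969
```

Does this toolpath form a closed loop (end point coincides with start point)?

no

Start point (G0): (-9.92, 27.25). End point (last G1): the path does not return to the start — open.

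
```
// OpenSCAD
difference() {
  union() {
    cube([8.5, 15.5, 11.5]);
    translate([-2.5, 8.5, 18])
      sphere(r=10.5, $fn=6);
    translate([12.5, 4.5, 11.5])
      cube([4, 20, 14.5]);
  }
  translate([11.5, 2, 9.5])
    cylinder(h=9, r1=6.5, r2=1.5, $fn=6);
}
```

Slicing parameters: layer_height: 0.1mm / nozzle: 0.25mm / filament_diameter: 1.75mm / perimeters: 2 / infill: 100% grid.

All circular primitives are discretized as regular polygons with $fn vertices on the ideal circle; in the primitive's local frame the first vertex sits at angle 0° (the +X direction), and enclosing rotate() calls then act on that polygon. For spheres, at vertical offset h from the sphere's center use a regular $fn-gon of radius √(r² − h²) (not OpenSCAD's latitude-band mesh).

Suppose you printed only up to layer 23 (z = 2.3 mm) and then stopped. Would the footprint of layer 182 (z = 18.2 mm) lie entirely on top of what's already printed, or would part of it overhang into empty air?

Compare the two slices. At z = 2.3: the 8.5×15.5 cube contributes its full rectangle (area 131.75 mm²); the sphere at (-2.5, 8.5) is not intersected at this z (|z−center|=15.700 > r=10.5); the cube at (12.5, 4.5) is absent (z outside [11.5, 26]); Taking the union: only the 8.5×15.5 cube is present, so the union is just that shape — area = 131.75 mm²; the cone at (11.5, 2) is not intersected at this z (z outside [9.5, 18.5]); Taking the first minus the rest: none of the subtracted shapes is present at this height, so that combined region is unchanged — area = 131.75 mm². At z = 18.2: the cube does not reach this height (z outside [0, 11.5]); the r=10.5 sphere at (-2.5, 8.5) slices to a regular 6-gon of circumradius 10.498 (√(r²−h²) with h=0.2 from center) (area = (6/2)·10.498²·sin(360°/6) = 286.33 mm²); the cube at (12.5, 4.5) is present — its section is the full 4×20 rectangle (area 80.00 mm²); Taking the union: the 2 present regions are separate (no shared area or edge), so areas and boundary lengths simply add and each stays a separate island — area = 366.33 mm²; the cone at (11.5, 2) (r1=6.5→r2=1.5) has section circumradius 1.667 here — a regular 6-gon (area = (6/2)·1.667²·sin(360°/6) = 7.22 mm²); Subtracting the remaining from the first: starting from that combined region (366.33 mm²), the cone at (11.5, 2) misses the remaining region (no effect) — area = 366.33 mm². Checking containment: at z = 18.2 the cross-section extends beyond the z = 2.3 cross-section by about 277.37 mm².

part overhangs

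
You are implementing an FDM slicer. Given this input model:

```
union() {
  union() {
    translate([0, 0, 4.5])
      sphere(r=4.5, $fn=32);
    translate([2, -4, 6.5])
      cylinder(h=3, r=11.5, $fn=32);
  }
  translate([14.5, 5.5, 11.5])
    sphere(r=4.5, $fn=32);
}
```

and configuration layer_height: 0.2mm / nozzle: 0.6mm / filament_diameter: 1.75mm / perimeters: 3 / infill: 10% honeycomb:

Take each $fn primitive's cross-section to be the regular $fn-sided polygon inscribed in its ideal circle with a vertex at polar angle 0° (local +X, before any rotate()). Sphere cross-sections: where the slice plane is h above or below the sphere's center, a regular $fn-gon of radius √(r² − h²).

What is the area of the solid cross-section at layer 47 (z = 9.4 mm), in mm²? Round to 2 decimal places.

At z = 9.4 mm: the sphere is absent (|z−center|=4.900 > r=4.5); the r=11.5 cylinder at (2, -4) contributes a regular 32-gon of circumradius 11.5 (area = (32/2)·11.500²·sin(360°/32) = 412.81 mm²); Merging all regions: only the r=11.5 cylinder at (2, -4) is present, so the union is just that shape — area = 412.81 mm²; the sphere at (14.5, 5.5): section is a regular 32-gon, circumradius = √(r²−h²) = √(4.5²−2.1²) = 3.980 (area = (32/2)·3.980²·sin(360°/32) = 49.44 mm²); Merging all regions: the 2 present regions are separate (no shared area or edge), so areas and boundary lengths simply add and each stays a separate island — area = 462.25 mm². Overall, the cross-section has 2 separate islands. Net area = 462.25 mm².

462.25 mm²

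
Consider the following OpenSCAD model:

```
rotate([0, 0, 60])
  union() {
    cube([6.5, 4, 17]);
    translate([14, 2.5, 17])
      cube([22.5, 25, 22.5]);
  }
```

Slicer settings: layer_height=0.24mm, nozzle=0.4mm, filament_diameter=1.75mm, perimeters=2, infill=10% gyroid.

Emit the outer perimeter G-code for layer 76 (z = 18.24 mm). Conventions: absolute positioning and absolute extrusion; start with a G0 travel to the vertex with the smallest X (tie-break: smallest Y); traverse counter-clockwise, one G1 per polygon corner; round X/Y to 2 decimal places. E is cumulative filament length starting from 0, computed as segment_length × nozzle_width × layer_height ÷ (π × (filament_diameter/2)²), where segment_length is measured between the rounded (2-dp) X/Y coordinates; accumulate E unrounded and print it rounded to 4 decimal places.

At z = 18.24 mm: the cube does not reach this height (z outside [0, 17]); the 22.5×25 cube at (14, 2.5) contributes its full rectangle; Merging all regions: only the 22.5×25 cube at (14, 2.5) is present, so the union is just that shape — 1 connected region; (rotated 60° about Z; rotation is an isometry so areas/perimeters/island counts are preserved). The outline is a single polygon with 4 vertices. Extrusion per mm of travel: 0.4 × 0.24 / (π × 0.875²) = 0.039912. Accumulating E over each segment gives final E = 3.7919.

G0 X-16.82 Y25.87 Z18.24
G1 X4.83 Y13.37 E0.9978
G1 X16.08 Y32.86 E1.8960
G1 X-5.57 Y45.36 E2.8937
G1 X-16.82 Y25.87 E3.7919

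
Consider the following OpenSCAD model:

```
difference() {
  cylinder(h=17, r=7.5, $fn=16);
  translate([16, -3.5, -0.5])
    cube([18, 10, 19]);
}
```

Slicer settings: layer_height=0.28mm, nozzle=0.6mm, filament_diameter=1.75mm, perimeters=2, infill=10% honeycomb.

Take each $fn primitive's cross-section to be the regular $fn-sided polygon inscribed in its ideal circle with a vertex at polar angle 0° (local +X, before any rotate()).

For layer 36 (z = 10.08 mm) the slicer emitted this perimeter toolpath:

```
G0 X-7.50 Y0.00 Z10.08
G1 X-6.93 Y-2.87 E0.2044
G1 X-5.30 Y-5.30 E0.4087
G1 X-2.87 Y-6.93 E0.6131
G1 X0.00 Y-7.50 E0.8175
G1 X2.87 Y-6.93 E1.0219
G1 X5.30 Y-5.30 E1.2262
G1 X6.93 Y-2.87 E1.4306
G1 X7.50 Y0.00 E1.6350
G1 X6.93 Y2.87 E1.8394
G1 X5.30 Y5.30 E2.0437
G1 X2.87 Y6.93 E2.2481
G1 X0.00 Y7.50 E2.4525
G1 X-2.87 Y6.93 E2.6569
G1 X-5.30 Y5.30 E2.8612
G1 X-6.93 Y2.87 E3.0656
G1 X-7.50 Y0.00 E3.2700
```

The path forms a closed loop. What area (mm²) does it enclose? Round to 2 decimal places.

Apply the shoelace formula to the sequence of (X, Y) vertices; enclosed area = 172.17 mm².

172.17 mm²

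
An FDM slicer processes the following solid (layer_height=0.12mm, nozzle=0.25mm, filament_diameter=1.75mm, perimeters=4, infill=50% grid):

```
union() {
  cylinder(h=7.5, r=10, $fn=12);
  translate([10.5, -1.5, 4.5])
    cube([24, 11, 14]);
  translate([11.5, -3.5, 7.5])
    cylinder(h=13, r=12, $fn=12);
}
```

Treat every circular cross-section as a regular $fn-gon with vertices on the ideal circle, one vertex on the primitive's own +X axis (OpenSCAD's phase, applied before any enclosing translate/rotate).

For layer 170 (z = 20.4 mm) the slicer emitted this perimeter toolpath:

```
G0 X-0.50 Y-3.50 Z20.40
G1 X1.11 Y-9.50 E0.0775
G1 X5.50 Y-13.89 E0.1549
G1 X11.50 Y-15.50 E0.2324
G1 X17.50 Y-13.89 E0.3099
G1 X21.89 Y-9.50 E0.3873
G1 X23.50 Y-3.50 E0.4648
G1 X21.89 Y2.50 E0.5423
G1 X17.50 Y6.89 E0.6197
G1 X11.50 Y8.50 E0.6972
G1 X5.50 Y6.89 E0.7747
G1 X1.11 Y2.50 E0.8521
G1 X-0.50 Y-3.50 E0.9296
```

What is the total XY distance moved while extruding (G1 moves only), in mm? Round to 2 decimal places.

Sum the Euclidean lengths of each G1 segment: total = 74.53 mm.

74.53 mm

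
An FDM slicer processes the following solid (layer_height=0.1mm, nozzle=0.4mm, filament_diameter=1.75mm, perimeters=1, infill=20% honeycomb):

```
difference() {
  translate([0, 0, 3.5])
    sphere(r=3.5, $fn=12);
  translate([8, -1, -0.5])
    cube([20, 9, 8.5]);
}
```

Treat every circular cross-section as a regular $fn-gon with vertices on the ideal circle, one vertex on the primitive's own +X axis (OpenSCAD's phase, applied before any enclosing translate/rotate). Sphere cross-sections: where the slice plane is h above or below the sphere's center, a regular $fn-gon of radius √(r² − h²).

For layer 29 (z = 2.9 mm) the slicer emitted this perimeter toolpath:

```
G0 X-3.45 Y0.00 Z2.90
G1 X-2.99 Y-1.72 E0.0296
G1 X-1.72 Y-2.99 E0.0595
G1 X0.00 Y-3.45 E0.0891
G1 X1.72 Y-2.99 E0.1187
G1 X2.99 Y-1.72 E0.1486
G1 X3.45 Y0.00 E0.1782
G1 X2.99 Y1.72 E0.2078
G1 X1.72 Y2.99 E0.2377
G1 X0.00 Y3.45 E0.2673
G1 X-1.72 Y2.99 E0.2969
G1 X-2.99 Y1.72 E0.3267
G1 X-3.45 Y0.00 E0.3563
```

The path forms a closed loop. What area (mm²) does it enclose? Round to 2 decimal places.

35.70 mm²

Apply the shoelace formula to the sequence of (X, Y) vertices; enclosed area = 35.70 mm².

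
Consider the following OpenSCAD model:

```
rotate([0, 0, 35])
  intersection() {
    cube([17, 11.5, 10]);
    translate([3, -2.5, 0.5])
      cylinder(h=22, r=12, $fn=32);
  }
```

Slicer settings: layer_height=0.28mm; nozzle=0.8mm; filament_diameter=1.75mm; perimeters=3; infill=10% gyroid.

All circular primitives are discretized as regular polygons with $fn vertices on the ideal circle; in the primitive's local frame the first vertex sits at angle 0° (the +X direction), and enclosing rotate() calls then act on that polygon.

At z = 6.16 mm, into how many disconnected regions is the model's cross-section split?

At z = 6.16 mm: the cube is present — its section is the full 17×11.5 rectangle; the r=12 cylinder at (3, -2.5) gives a regular 32-gon of circumradius 12 (constant along its height); After intersecting: the r=12 cylinder at (3, -2.5) partially overlaps the 17×11.5 cube; clipping to the common part keeps 110.69 mm² — 1 connected region; (rotated 35° about Z; rotation is an isometry so areas/perimeters/island counts are preserved). The result has 1 disconnected region.

1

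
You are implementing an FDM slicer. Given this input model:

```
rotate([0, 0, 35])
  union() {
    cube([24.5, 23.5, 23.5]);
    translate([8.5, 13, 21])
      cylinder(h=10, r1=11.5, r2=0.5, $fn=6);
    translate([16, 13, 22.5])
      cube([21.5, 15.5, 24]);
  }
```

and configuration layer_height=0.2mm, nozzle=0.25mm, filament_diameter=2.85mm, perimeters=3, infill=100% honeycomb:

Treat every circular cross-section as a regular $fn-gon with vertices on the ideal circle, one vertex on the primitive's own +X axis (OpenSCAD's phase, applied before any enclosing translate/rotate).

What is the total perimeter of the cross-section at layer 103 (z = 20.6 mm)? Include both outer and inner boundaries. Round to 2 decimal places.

96.00 mm

At z = 20.6 mm: the cube is present — its section is the full 24.5×23.5 rectangle (perimeter 96.00 mm); the cone at (8.5, 13) is not intersected at this z (z outside [21, 31]); the cube at (16, 13) does not reach this height (z outside [22.5, 46.5]); Taking the union: only the 24.5×23.5 cube is present, so the union is just that shape — boundary = 96.00 mm; (rotated 35° about Z; rotation is an isometry so areas/perimeters/island counts are preserved). Overall, the cross-section is a single solid region. Total boundary length (outer) = 96.00 mm.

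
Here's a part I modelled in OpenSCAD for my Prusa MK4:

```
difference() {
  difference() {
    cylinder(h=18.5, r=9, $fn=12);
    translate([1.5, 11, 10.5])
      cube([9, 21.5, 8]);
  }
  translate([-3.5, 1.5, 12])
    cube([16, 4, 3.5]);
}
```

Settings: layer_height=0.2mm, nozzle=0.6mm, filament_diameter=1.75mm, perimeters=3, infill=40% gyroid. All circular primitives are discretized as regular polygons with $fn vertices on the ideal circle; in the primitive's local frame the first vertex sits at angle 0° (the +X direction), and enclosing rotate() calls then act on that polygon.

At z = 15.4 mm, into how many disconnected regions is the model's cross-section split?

At z = 15.4 mm: the cylinder: section is a regular 12-gon, circumradius r=9; the cube at (1.5, 11) (footprint 9×21.5) is included at this height; After the difference (first − rest): starting from the r=9 cylinder, the 9×21.5 cube at (1.5, 11) misses the remaining region (no effect) — 1 connected region; the cube at (-3.5, 1.5) (footprint 16×4) is included at this height; After the difference (first − rest): starting from that combined region, the 16×4 cube at (-3.5, 1.5) partially overlaps it — only the 45.88 mm² overlap (of its 64.00 mm²) is removed, clipping the outline — 1 connected region. The result has 1 disconnected region.

1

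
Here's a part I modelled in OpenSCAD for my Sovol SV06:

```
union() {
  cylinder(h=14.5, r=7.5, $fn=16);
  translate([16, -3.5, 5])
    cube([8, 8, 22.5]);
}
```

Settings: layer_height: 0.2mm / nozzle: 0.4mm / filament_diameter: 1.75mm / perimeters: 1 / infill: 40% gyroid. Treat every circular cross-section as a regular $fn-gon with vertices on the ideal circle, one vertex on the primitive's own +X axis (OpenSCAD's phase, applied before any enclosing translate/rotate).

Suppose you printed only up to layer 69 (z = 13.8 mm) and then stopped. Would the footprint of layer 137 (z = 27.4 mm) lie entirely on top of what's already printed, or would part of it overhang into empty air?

entirely on top

Compare the two slices. At z = 13.8: the r=7.5 cylinder gives a regular 16-gon of circumradius 7.5 (constant along its height) (area = (16/2)·7.500²·sin(360°/16) = 172.21 mm²); the cube at (16, -3.5) is present — its section is the full 8×8 rectangle (area 64.00 mm²); Merging all regions: the 2 present regions are separate (no shared area or edge), so areas and boundary lengths simply add and each stays a separate island — area = 236.21 mm². At z = 27.4: the cylinder does not reach this height (z outside [0, 14.5]); the cube at (16, -3.5) is present — its section is the full 8×8 rectangle (area 64.00 mm²); Taking the union: only the 8×8 cube at (16, -3.5) is present, so the union is just that shape — area = 64.00 mm². Checking containment: the cross-section at z = 27.4 is a subset of the cross-section at z = 13.8.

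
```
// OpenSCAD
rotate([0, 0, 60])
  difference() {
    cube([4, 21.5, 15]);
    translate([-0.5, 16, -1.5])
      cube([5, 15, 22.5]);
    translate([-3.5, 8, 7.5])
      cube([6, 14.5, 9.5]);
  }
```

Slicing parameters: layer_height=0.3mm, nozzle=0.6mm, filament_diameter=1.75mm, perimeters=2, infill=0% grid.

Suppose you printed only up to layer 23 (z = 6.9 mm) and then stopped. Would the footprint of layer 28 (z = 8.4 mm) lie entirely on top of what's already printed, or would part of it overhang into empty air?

Compare the two slices. At z = 6.9: the cube is present — its section is the full 4×21.5 rectangle (area 86.00 mm²); the cube at (-0.5, 16) is present — its section is the full 5×15 rectangle (area 75.00 mm²); the cube at (-3.5, 8) is not intersected at this z (z outside [7.5, 17]); Taking the first minus the rest: starting from the 4×21.5 cube (86.00 mm²), the 5×15 cube at (-0.5, 16) partially overlaps it — only the 22.00 mm² overlap (of its 75.00 mm²) is removed, clipping the outline — area = 64.00 mm²; (whole slice rotated 60° about Z — lengths, areas and connectivity unchanged). At z = 8.4: the 4×21.5 cube contributes its full rectangle (area 86.00 mm²); the cube at (-0.5, 16) (footprint 5×15) is included at this height (area 75.00 mm²); the 6×14.5 cube at (-3.5, 8) contributes its full rectangle (area 87.00 mm²); Subtracting the remaining from the first: starting from the 4×21.5 cube (86.00 mm²), the 5×15 cube at (-0.5, 16) partially overlaps it — only the 22.00 mm² overlap (of its 75.00 mm²) is removed, clipping the outline; the 6×14.5 cube at (-3.5, 8) partially overlaps it — only the 20.00 mm² overlap (of its 87.00 mm²) is removed, clipping the outline — area = 44.00 mm²; (whole slice rotated 60° about Z — lengths, areas and connectivity unchanged). Checking containment: the cross-section at z = 8.4 is a subset of the cross-section at z = 6.9.

entirely on top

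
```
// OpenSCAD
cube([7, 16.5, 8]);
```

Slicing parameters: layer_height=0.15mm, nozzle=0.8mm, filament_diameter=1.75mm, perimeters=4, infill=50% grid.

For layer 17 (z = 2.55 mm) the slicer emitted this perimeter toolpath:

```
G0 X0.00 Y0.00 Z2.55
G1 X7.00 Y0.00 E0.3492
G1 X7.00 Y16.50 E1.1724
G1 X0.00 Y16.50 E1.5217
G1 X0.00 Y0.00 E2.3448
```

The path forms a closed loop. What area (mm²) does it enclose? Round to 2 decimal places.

115.50 mm²

Apply the shoelace formula to the sequence of (X, Y) vertices; enclosed area = 115.50 mm².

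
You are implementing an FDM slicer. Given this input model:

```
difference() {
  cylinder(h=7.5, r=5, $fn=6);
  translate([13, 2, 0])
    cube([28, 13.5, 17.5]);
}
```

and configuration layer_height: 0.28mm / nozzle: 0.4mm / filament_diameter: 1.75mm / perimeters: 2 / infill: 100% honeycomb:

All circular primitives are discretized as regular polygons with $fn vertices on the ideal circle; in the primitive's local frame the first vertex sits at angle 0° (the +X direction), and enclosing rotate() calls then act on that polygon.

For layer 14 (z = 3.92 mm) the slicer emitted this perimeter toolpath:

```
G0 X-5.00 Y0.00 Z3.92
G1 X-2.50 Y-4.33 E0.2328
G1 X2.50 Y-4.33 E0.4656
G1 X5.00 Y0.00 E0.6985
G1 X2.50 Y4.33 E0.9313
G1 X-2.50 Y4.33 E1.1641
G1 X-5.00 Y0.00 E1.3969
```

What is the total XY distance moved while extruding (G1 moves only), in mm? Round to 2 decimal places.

Sum the Euclidean lengths of each G1 segment: total = 30.00 mm.

30.00 mm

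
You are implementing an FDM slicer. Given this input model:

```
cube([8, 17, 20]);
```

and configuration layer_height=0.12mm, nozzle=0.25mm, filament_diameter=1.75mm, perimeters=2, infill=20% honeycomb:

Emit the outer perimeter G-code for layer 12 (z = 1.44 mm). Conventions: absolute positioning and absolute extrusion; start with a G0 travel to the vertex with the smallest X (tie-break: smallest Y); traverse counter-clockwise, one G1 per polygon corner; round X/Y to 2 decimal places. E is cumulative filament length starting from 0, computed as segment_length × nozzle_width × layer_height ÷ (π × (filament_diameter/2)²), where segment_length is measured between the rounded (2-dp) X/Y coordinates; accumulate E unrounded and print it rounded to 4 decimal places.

At z = 1.44 mm: the cube is present — its section is the full 8×17 rectangle. The outline is a single polygon with 4 vertices. Extrusion per mm of travel: 0.25 × 0.12 / (π × 0.875²) = 0.012473. Accumulating E over each segment gives final E = 0.6236.

G0 X0.00 Y0.00 Z1.44
G1 X8.00 Y0.00 E0.0998
G1 X8.00 Y17.00 E0.3118
G1 X0.00 Y17.00 E0.4116
G1 X0.00 Y0.00 E0.6236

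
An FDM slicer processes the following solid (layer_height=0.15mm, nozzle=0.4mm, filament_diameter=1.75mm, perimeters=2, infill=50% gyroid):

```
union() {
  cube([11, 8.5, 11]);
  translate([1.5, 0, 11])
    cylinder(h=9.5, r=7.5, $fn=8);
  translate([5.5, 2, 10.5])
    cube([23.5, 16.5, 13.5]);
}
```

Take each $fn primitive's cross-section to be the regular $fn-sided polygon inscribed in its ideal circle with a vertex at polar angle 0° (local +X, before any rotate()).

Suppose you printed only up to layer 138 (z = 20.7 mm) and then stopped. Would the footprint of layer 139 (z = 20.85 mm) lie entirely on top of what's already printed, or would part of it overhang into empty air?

Compare the two slices. At z = 20.7: the cube is not intersected at this z (z outside [0, 11]); the cylinder at (1.5, 0) does not reach this height (z outside [11, 20.5]); the cube at (5.5, 2) (footprint 23.5×16.5) is included at this height (area 387.75 mm²); Taking the union: only the 23.5×16.5 cube at (5.5, 2) is present, so the union is just that shape — area = 387.75 mm². At z = 20.85: the cube is absent (z outside [0, 11]); the cylinder at (1.5, 0) does not reach this height (z outside [11, 20.5]); the cube at (5.5, 2) (footprint 23.5×16.5) is included at this height (area 387.75 mm²); Taking the union: only the 23.5×16.5 cube at (5.5, 2) is present, so the union is just that shape — area = 387.75 mm². Checking containment: the cross-section at z = 20.85 is a subset of the cross-section at z = 20.7.

entirely on top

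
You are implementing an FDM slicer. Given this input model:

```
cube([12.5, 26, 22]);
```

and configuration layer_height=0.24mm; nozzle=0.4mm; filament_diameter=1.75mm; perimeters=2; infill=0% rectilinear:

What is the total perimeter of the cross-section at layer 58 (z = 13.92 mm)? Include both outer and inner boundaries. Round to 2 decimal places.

At z = 13.92 mm: the cube (footprint 12.5×26) is included at this height (perimeter 77.00 mm). Overall, the cross-section is a single solid region. Total boundary length (outer) = 77.00 mm.

77.00 mm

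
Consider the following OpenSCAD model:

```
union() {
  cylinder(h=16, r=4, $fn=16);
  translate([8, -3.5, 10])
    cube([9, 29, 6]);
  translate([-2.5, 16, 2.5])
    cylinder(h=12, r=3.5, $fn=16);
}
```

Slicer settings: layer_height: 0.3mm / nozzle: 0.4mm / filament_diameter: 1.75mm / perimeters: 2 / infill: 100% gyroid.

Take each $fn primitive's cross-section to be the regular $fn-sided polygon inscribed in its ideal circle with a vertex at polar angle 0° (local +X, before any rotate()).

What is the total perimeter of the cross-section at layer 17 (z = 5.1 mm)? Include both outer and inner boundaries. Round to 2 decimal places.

At z = 5.1 mm: the r=4 cylinder contributes a regular 16-gon of circumradius 4 (perimeter = 2·16·4.000·sin(180°/16) = 24.97 mm); the cube at (8, -3.5) is absent (z outside [10, 16]); the r=3.5 cylinder at (-2.5, 16) gives a regular 16-gon of circumradius 3.5 (constant along its height) (perimeter = 2·16·3.500·sin(180°/16) = 21.85 mm); Taking the union: the 2 present regions are separate (no shared area or edge), so areas and boundary lengths simply add and each stays a separate island — boundary = 46.82 mm. Overall, the cross-section has 2 separate islands. Total boundary length (outer) = 46.82 mm.

46.82 mm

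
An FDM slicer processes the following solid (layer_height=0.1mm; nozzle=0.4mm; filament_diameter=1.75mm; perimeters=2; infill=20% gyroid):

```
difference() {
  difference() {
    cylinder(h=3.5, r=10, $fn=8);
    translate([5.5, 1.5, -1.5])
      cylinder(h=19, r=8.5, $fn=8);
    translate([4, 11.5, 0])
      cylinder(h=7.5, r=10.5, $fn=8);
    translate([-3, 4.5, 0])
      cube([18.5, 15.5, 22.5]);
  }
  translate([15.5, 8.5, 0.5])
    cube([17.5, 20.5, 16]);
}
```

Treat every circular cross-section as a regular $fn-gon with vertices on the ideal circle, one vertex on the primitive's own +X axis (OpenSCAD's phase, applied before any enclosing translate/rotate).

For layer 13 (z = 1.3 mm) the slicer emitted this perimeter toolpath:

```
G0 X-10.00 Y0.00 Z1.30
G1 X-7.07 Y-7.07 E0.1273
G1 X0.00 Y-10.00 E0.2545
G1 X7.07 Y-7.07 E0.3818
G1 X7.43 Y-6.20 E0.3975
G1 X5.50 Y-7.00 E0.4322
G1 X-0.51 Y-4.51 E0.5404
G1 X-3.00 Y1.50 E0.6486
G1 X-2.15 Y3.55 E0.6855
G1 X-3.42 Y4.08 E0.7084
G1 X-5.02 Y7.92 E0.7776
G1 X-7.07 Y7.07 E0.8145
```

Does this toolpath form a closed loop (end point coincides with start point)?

no

Start point (G0): (-10.00, 0.00). End point (last G1): the path does not return to the start — open.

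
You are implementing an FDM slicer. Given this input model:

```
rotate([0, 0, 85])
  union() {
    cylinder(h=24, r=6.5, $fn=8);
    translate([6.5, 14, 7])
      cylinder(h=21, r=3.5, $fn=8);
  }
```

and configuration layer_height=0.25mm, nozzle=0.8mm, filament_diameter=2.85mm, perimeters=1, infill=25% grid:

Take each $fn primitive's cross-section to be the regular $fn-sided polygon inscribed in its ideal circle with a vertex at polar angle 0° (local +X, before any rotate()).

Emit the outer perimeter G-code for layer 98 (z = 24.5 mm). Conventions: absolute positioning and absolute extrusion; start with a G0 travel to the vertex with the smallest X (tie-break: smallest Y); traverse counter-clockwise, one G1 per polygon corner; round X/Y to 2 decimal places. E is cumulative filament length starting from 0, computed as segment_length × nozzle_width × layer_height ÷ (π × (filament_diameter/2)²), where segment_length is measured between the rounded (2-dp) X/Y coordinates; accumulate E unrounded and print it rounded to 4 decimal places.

G0 X-16.87 Y8.00 Z24.50
G1 X-16.06 Y5.45 E0.0839
G1 X-13.69 Y4.21 E0.1677
G1 X-11.13 Y5.01 E0.2518
G1 X-9.89 Y7.39 E0.3360
G1 X-10.70 Y9.95 E0.4201
G1 X-13.08 Y11.18 E0.5041
G1 X-15.63 Y10.38 E0.5879
G1 X-16.87 Y8.00 E0.6721

At z = 24.5 mm: the cylinder is not intersected at this z (z outside [0, 24]); the r=3.5 cylinder at (6.5, 14) gives a regular 8-gon of circumradius 3.5 (constant along its height); Taking the union: only the r=3.5 cylinder at (6.5, 14) is present, so the union is just that shape — 1 connected region; (whole slice rotated 85° about Z — lengths, areas and connectivity unchanged). The outline is a single polygon with 8 vertices. Extrusion per mm of travel: 0.8 × 0.25 / (π × 1.425²) = 0.031351. Accumulating E over each segment gives final E = 0.6721.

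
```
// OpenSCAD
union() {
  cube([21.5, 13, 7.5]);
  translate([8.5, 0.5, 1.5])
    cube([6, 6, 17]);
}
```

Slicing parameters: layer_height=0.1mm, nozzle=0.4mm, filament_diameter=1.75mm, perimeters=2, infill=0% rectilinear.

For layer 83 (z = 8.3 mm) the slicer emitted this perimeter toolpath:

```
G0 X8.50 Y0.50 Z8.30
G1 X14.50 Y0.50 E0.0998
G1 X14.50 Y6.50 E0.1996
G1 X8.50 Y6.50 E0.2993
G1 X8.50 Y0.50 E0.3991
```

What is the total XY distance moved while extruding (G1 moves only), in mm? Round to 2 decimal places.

24.00 mm

Sum the Euclidean lengths of each G1 segment: total = 24.00 mm.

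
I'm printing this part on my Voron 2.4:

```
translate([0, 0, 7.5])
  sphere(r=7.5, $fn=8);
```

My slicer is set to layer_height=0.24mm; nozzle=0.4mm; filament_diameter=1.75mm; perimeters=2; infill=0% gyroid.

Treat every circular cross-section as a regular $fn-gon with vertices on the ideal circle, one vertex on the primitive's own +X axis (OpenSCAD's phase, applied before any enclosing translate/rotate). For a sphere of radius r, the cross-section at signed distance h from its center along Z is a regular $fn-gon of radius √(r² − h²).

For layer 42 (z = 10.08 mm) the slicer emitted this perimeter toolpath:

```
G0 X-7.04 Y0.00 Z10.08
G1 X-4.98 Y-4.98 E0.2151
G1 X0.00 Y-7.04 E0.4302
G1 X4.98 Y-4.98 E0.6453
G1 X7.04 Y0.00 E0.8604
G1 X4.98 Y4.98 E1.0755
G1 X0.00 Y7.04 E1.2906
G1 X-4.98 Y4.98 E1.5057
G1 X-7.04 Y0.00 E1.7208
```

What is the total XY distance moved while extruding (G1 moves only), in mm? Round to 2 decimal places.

43.11 mm

Sum the Euclidean lengths of each G1 segment: total = 43.11 mm.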